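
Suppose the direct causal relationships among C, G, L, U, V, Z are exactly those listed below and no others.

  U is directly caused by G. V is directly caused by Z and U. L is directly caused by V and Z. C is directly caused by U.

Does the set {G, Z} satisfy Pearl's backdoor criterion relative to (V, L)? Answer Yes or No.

Backdoor paths from V to L (paths whose first edge points into V):
  P1: V <- Z -> L
Condition 1 (no descendant of V in the set): holds — descendants of V are {L}; none are in {G, Z}.
Condition 2 (every backdoor path blocked by {G, Z}):
  P1: blocked at fork node Z ∈ conditioning set.
{G, Z} satisfies the backdoor criterion.

Yes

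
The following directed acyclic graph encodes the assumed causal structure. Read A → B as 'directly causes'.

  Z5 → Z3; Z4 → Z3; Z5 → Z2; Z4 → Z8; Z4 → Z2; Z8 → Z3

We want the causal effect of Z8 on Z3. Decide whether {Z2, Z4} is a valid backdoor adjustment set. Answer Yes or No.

Yes

Backdoor paths from Z8 to Z3 (paths whose first edge points into Z8):
  P1: Z8 <- Z4 -> Z3
  P2: Z8 <- Z4 -> Z2 <- Z5 -> Z3
Condition 1 (no descendant of Z8 in the set): holds — descendants of Z8 are {Z3}; none are in {Z2, Z4}.
Condition 2 (every backdoor path blocked by {Z2, Z4}):
  P1: blocked at fork node Z4 ∈ conditioning set.
  P2: blocked at fork node Z4 ∈ conditioning set.
{Z2, Z4} satisfies the backdoor criterion.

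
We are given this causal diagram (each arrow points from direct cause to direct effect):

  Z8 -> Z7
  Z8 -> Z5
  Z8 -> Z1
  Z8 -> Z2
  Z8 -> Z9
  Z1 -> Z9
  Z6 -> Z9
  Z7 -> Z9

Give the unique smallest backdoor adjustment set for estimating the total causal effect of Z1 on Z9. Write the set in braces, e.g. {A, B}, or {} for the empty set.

Variables eligible for adjustment (non-descendants of Z1, excluding Z1 and Z9): {Z2, Z5, Z6, Z7, Z8}.
Backdoor paths from Z1 to Z9:
  P1: Z1 <- Z8 -> Z7 -> Z9
  P2: Z1 <- Z8 -> Z9
The empty set is not sufficient: P1 (Z1 <- Z8 -> Z7 -> Z9) has no collider blocking it and no conditioned non-collider, so it is open.
Try {Z8}:
  P1: blocked at fork node Z8 ∈ conditioning set.
  P2: blocked at fork node Z8 ∈ conditioning set.
{Z8} contains no descendant of Z1 and blocks every backdoor path.
No other singleton works — e.g. {Z7} leaves P2 open — so {Z8} is the unique smallest valid adjustment set.

{Z8}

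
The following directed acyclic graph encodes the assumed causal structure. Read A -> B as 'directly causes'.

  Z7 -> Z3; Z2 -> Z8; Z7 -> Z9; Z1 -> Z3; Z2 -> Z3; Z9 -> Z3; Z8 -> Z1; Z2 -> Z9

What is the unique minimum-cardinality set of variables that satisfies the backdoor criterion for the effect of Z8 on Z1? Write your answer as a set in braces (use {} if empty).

Variables eligible for adjustment (non-descendants of Z8, excluding Z8 and Z1): {Z2, Z7, Z9}.
Backdoor paths from Z8 to Z1:
  P1: Z8 <- Z2 -> Z9 <- Z7 -> Z3 <- Z1
  P2: Z8 <- Z2 -> Z9 -> Z3 <- Z1
  P3: Z8 <- Z2 -> Z3 <- Z1
Each backdoor path contains an unconditioned collider, so every path is already blocked with the empty conditioning set:
  P1: blocked at collider Z9 (neither it nor any descendant is in the conditioning set).
  P2: blocked at collider Z3 (neither it nor any descendant is in the conditioning set).
  P3: blocked at collider Z3 (neither it nor any descendant is in the conditioning set).
The empty set is therefore the unique smallest valid set.

{}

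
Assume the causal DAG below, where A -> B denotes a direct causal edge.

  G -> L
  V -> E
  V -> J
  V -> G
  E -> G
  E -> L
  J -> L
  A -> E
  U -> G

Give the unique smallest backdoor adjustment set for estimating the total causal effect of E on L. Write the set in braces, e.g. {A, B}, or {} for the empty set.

Variables eligible for adjustment (non-descendants of E, excluding E and L): {A, J, U, V}.
Backdoor paths from E to L:
  P1: E <- V -> J -> L
  P2: E <- V -> G -> L
The empty set is not sufficient: P1 (E <- V -> J -> L) has no collider blocking it and no conditioned non-collider, so it is open.
Try {V}:
  P1: blocked at fork node V ∈ conditioning set.
  P2: blocked at fork node V ∈ conditioning set.
{V} contains no descendant of E and blocks every backdoor path.
No other singleton works — e.g. {U} leaves P1 open — so {V} is the unique smallest valid adjustment set.

{V}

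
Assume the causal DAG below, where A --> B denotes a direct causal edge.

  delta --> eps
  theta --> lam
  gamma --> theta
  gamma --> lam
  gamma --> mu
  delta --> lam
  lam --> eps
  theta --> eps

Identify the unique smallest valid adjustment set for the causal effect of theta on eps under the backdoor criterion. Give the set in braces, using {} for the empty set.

Variables eligible for adjustment (non-descendants of theta, excluding theta and eps): {delta, gamma, mu}.
Backdoor paths from theta to eps:
  P1: theta <- gamma -> lam <- delta -> eps
  P2: theta <- gamma -> lam -> eps
The empty set is not sufficient: P2 (theta <- gamma -> lam -> eps) has no collider blocking it and no conditioned non-collider, so it is open.
Try {gamma}:
  P1: blocked at fork node gamma ∈ conditioning set.
  P2: blocked at fork node gamma ∈ conditioning set.
{gamma} contains no descendant of theta and blocks every backdoor path.
No other singleton works — e.g. {delta} leaves P2 open — so {gamma} is the unique smallest valid adjustment set.

{gamma}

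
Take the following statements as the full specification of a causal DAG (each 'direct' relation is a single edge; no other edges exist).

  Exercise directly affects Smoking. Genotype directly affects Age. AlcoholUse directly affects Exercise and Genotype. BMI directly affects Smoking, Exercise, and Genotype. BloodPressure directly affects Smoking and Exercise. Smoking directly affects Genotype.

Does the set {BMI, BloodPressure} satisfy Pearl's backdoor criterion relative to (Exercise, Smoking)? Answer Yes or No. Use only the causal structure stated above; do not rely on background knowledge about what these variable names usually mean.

Yes

Backdoor paths from Exercise to Smoking (paths whose first edge points into Exercise):
  P1: Exercise <- AlcoholUse -> Genotype <- BMI -> Smoking
  P2: Exercise <- AlcoholUse -> Genotype <- Smoking
  P3: Exercise <- BMI -> Smoking
  P4: Exercise <- BMI -> Genotype <- Smoking
  P5: Exercise <- BloodPressure -> Smoking
Condition 1 (no descendant of Exercise in the set): holds — descendants of Exercise are {Age, Genotype, Smoking}; none are in {BMI, BloodPressure}.
Condition 2 (every backdoor path blocked by {BMI, BloodPressure}):
  P1: blocked at collider Genotype (neither it nor any descendant is in the conditioning set).
  P2: blocked at collider Genotype (neither it nor any descendant is in the conditioning set).
  P3: blocked at fork node BMI ∈ conditioning set.
  P4: blocked at fork node BMI ∈ conditioning set.
  P5: blocked at fork node BloodPressure ∈ conditioning set.
{BMI, BloodPressure} satisfies the backdoor criterion.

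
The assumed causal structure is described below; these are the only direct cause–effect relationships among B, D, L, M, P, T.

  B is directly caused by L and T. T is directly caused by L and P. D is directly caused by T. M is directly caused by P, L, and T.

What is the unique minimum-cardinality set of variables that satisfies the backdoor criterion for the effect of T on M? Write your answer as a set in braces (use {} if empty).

Variables eligible for adjustment (non-descendants of T, excluding T and M): {L, P}.
Backdoor paths from T to M:
  P1: T <- P -> M
  P2: T <- L -> M
The empty set is not sufficient: P1 (T <- P -> M) has no collider blocking it and no conditioned non-collider, so it is open.
Try {L, P}:
  P1: blocked at fork node P ∈ conditioning set.
  P2: blocked at fork node L ∈ conditioning set.
{L, P} contains no descendant of T and blocks every backdoor path.
Every element of {L, P} is needed (dropping L leaves P2 open; dropping P leaves P1 open), so no proper subset is valid.
Among all size-2 subsets of the eligible variables, only {L, P} blocks every backdoor path, so it is the unique smallest valid adjustment set.

{L, P}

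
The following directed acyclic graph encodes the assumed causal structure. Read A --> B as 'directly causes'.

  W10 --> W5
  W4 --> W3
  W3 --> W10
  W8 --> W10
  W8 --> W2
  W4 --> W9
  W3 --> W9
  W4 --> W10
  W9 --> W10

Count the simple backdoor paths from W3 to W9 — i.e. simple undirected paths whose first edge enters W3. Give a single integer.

2

A backdoor path from W3 to W9 is any simple undirected path whose first edge points into W3 (i.e. leaves W3 via a parent).
Parents of W3: {W4}.
Enumerating:
  P1: W3 <- W4 -> W9
  P2: W3 <- W4 -> W10 <- W9
That exhausts the simple backdoor paths. Count: 2.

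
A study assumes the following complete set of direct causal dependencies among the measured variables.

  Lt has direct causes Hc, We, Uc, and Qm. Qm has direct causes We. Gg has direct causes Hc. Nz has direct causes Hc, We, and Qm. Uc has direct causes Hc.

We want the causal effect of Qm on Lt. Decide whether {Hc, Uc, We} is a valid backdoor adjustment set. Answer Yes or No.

Backdoor paths from Qm to Lt (paths whose first edge points into Qm):
  P1: Qm <- We -> Nz <- Hc -> Uc -> Lt
  P2: Qm <- We -> Nz <- Hc -> Lt
  P3: Qm <- We -> Lt
Condition 1 (no descendant of Qm in the set): holds — descendants of Qm are {Lt, Nz}; none are in {Hc, Uc, We}.
Condition 2 (every backdoor path blocked by {Hc, Uc, We}):
  P1: blocked at fork node We ∈ conditioning set.
  P2: blocked at fork node We ∈ conditioning set.
  P3: blocked at fork node We ∈ conditioning set.
{Hc, Uc, We} satisfies the backdoor criterion.

Yes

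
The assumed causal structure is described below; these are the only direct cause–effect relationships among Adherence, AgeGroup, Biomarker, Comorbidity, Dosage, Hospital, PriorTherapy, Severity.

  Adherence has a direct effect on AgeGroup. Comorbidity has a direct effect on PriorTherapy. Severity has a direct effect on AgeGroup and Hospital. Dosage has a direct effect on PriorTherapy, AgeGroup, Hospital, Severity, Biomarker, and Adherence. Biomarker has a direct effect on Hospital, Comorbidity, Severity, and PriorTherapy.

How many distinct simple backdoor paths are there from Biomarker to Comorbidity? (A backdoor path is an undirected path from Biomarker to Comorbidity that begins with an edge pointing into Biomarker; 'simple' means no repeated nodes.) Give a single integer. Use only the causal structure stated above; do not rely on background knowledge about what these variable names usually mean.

1

A backdoor path from Biomarker to Comorbidity is any simple undirected path whose first edge points into Biomarker (i.e. leaves Biomarker via a parent).
Parents of Biomarker: {Dosage}.
Enumerating:
  P1: Biomarker <- Dosage -> PriorTherapy <- Comorbidity
That exhausts the simple backdoor paths. Count: 1.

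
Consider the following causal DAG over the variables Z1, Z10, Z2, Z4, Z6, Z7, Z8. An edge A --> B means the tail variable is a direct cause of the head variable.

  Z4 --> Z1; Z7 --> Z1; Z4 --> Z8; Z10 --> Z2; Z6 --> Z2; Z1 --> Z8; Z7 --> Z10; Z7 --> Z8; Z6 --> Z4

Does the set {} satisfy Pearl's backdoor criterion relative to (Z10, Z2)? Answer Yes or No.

Backdoor paths from Z10 to Z2 (paths whose first edge points into Z10):
  P1: Z10 <- Z7 -> Z1 <- Z4 <- Z6 -> Z2
  P2: Z10 <- Z7 -> Z1 -> Z8 <- Z4 <- Z6 -> Z2
  P3: Z10 <- Z7 -> Z8 <- Z4 <- Z6 -> Z2
  P4: Z10 <- Z7 -> Z8 <- Z1 <- Z4 <- Z6 -> Z2
Condition 1 (no descendant of Z10 in the set): holds — descendants of Z10 are {Z2}; none are in {}.
Condition 2 (every backdoor path blocked by {}):
  P1: blocked at collider Z1 (neither it nor any descendant is in the conditioning set).
  P2: blocked at collider Z8 (neither it nor any descendant is in the conditioning set).
  P3: blocked at collider Z8 (neither it nor any descendant is in the conditioning set).
  P4: blocked at collider Z8 (neither it nor any descendant is in the conditioning set).
{} satisfies the backdoor criterion.

Yes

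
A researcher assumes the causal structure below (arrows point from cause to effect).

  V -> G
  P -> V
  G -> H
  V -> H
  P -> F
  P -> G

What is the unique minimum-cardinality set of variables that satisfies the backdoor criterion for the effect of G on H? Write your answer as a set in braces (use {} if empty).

Variables eligible for adjustment (non-descendants of G, excluding G and H): {F, P, V}.
Backdoor paths from G to H:
  P1: G <- P -> V -> H
  P2: G <- V -> H
The empty set is not sufficient: P1 (G <- P -> V -> H) has no collider blocking it and no conditioned non-collider, so it is open.
Try {V}:
  P1: blocked at chain node V ∈ conditioning set.
  P2: blocked at fork node V ∈ conditioning set.
{V} contains no descendant of G and blocks every backdoor path.
No other singleton works — e.g. {P} leaves P2 open — so {V} is the unique smallest valid adjustment set.

{V}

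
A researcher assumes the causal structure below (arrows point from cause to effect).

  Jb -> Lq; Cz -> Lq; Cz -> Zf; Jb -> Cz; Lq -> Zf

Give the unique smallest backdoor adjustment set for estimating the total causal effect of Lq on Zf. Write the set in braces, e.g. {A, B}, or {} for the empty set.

Variables eligible for adjustment (non-descendants of Lq, excluding Lq and Zf): {Cz, Jb}.
Backdoor paths from Lq to Zf:
  P1: Lq <- Jb -> Cz -> Zf
  P2: Lq <- Cz -> Zf
The empty set is not sufficient: P1 (Lq <- Jb -> Cz -> Zf) has no collider blocking it and no conditioned non-collider, so it is open.
Try {Cz}:
  P1: blocked at chain node Cz ∈ conditioning set.
  P2: blocked at fork node Cz ∈ conditioning set.
{Cz} contains no descendant of Lq and blocks every backdoor path.
No other singleton works — e.g. {Jb} leaves P2 open — so {Cz} is the unique smallest valid adjustment set.

{Cz}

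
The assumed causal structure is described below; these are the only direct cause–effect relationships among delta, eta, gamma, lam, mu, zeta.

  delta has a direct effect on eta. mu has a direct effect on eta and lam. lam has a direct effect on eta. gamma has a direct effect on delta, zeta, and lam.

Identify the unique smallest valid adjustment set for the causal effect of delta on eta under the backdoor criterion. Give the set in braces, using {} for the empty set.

Variables eligible for adjustment (non-descendants of delta, excluding delta and eta): {gamma, lam, mu, zeta}.
Backdoor paths from delta to eta:
  P1: delta <- gamma -> lam <- mu -> eta
  P2: delta <- gamma -> lam -> eta
The empty set is not sufficient: P2 (delta <- gamma -> lam -> eta) has no collider blocking it and no conditioned non-collider, so it is open.
Try {gamma}:
  P1: blocked at fork node gamma ∈ conditioning set.
  P2: blocked at fork node gamma ∈ conditioning set.
{gamma} contains no descendant of delta and blocks every backdoor path.
No other singleton works — e.g. {mu} leaves P2 open — so {gamma} is the unique smallest valid adjustment set.

{gamma}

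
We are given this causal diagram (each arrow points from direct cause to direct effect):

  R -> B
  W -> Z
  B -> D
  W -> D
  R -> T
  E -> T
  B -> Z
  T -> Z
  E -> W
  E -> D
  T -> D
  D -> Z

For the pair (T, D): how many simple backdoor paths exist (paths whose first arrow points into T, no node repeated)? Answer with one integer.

A backdoor path from T to D is any simple undirected path whose first edge points into T (i.e. leaves T via a parent).
Parents of T: {E, R}.
Enumerating:
  P1: T <- E -> W -> D
  P2: T <- E -> W -> Z <- B -> D
  P3: T <- E -> W -> Z <- D
  P4: T <- E -> D
  P5: T <- R -> B -> D
  P6: T <- R -> B -> Z <- W <- E -> D
  P7: T <- R -> B -> Z <- W -> D
  P8: T <- R -> B -> Z <- D
That exhausts the simple backdoor paths. Count: 8.

8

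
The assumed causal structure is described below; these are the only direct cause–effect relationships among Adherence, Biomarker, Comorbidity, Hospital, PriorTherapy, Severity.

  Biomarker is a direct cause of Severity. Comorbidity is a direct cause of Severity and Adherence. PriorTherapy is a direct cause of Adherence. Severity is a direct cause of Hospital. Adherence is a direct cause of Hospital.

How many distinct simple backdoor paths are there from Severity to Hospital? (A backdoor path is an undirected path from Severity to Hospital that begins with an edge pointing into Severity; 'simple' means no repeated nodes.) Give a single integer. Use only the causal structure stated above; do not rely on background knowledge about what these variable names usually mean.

A backdoor path from Severity to Hospital is any simple undirected path whose first edge points into Severity (i.e. leaves Severity via a parent).
Parents of Severity: {Biomarker, Comorbidity}.
Enumerating:
  P1: Severity <- Comorbidity -> Adherence -> Hospital
That exhausts the simple backdoor paths. Count: 1.

1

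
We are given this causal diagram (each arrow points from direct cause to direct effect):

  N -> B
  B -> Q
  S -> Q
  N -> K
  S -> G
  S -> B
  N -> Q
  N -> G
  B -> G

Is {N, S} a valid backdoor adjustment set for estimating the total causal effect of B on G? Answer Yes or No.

Backdoor paths from B to G (paths whose first edge points into B):
  P1: B <- N -> G
  P2: B <- N -> Q <- S -> G
  P3: B <- S -> G
  P4: B <- S -> Q <- N -> G
Condition 1 (no descendant of B in the set): holds — descendants of B are {G, Q}; none are in {N, S}.
Condition 2 (every backdoor path blocked by {N, S}):
  P1: blocked at fork node N ∈ conditioning set.
  P2: blocked at fork node N ∈ conditioning set.
  P3: blocked at fork node S ∈ conditioning set.
  P4: blocked at fork node S ∈ conditioning set.
{N, S} satisfies the backdoor criterion.

Yes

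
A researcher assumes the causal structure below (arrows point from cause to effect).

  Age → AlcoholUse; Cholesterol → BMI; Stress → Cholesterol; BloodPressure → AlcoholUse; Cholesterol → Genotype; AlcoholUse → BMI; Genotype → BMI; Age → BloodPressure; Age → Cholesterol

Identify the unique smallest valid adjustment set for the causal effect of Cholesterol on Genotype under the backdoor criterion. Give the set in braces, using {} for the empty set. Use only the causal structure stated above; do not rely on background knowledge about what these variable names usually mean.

{}

Variables eligible for adjustment (non-descendants of Cholesterol, excluding Cholesterol and Genotype): {Age, AlcoholUse, BloodPressure, Stress}.
Backdoor paths from Cholesterol to Genotype:
  P1: Cholesterol <- Age -> BloodPressure -> AlcoholUse -> BMI <- Genotype
  P2: Cholesterol <- Age -> AlcoholUse -> BMI <- Genotype
Each backdoor path contains an unconditioned collider, so every path is already blocked with the empty conditioning set:
  P1: blocked at collider BMI (neither it nor any descendant is in the conditioning set).
  P2: blocked at collider BMI (neither it nor any descendant is in the conditioning set).
The empty set is therefore the unique smallest valid set.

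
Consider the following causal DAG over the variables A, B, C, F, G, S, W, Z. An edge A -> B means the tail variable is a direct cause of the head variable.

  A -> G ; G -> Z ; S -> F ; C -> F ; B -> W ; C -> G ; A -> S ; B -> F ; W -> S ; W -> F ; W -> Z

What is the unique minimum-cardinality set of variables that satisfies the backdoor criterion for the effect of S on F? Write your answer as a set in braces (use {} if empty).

{W}

Variables eligible for adjustment (non-descendants of S, excluding S and F): {A, B, C, G, W, Z}.
Backdoor paths from S to F:
  P1: S <- A -> G <- C -> F
  P2: S <- A -> G -> Z <- W <- B -> F
  P3: S <- A -> G -> Z <- W -> F
  P4: S <- W <- B -> F
  P5: S <- W -> Z <- G <- C -> F
  P6: S <- W -> F
The empty set is not sufficient: P4 (S <- W <- B -> F) has no collider blocking it and no conditioned non-collider, so it is open.
Try {W}:
  P1: blocked at collider G (neither it nor any descendant is in the conditioning set).
  P2: blocked at collider Z (neither it nor any descendant is in the conditioning set).
  P3: blocked at collider Z (neither it nor any descendant is in the conditioning set).
  P4: blocked at chain node W ∈ conditioning set.
  P5: blocked at fork node W ∈ conditioning set.
  P6: blocked at fork node W ∈ conditioning set.
{W} contains no descendant of S and blocks every backdoor path.
No other singleton works — e.g. {A} leaves P4 open — so {W} is the unique smallest valid adjustment set.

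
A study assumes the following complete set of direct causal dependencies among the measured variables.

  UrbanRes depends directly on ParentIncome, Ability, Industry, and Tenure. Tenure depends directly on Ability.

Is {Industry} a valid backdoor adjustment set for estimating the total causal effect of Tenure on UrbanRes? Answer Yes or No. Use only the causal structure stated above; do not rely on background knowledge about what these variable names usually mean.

Backdoor paths from Tenure to UrbanRes (paths whose first edge points into Tenure):
  P1: Tenure <- Ability -> UrbanRes
Condition 1 (no descendant of Tenure in the set): holds — descendants of Tenure are {UrbanRes}; none are in {Industry}.
Condition 2 (every backdoor path blocked by {Industry}):
  P1: open — no interior node is in the conditioning set.
{Industry} does not satisfy the backdoor criterion.

No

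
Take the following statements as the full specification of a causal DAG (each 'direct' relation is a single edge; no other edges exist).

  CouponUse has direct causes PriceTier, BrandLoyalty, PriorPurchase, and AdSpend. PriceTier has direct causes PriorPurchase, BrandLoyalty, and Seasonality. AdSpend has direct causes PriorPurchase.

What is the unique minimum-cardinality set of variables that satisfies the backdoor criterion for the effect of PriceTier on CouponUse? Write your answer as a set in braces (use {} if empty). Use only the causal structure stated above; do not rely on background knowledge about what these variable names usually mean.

Variables eligible for adjustment (non-descendants of PriceTier, excluding PriceTier and CouponUse): {AdSpend, BrandLoyalty, PriorPurchase, Seasonality}.
Backdoor paths from PriceTier to CouponUse:
  P1: PriceTier <- PriorPurchase -> AdSpend -> CouponUse
  P2: PriceTier <- PriorPurchase -> CouponUse
  P3: PriceTier <- BrandLoyalty -> CouponUse
The empty set is not sufficient: P1 (PriceTier <- PriorPurchase -> AdSpend -> CouponUse) has no collider blocking it and no conditioned non-collider, so it is open.
Try {BrandLoyalty, PriorPurchase}:
  P1: blocked at fork node PriorPurchase ∈ conditioning set.
  P2: blocked at fork node PriorPurchase ∈ conditioning set.
  P3: blocked at fork node BrandLoyalty ∈ conditioning set.
{BrandLoyalty, PriorPurchase} contains no descendant of PriceTier and blocks every backdoor path.
Every element of {BrandLoyalty, PriorPurchase} is needed (dropping BrandLoyalty leaves P3 open; dropping PriorPurchase leaves P1 open), so no proper subset is valid.
Among all size-2 subsets of the eligible variables, only {BrandLoyalty, PriorPurchase} blocks every backdoor path, so it is the unique smallest valid adjustment set.

{BrandLoyalty, PriorPurchase}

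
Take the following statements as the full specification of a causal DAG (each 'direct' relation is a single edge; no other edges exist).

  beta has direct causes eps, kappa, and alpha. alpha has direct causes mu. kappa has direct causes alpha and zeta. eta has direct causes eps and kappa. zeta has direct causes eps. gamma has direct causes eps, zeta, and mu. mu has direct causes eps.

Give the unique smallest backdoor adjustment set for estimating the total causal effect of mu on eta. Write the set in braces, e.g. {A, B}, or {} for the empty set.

{eps}

Variables eligible for adjustment (non-descendants of mu, excluding mu and eta): {eps, zeta}.
Backdoor paths from mu to eta:
  P1: mu <- eps -> zeta -> kappa -> eta
  P2: mu <- eps -> eta
  P3: mu <- eps -> beta <- alpha -> kappa -> eta
  P4: mu <- eps -> beta <- kappa -> eta
  P5: mu <- eps -> gamma <- zeta -> kappa -> eta
The empty set is not sufficient: P1 (mu <- eps -> zeta -> kappa -> eta) has no collider blocking it and no conditioned non-collider, so it is open.
Try {eps}:
  P1: blocked at fork node eps ∈ conditioning set.
  P2: blocked at fork node eps ∈ conditioning set.
  P3: blocked at fork node eps ∈ conditioning set.
  P4: blocked at fork node eps ∈ conditioning set.
  P5: blocked at fork node eps ∈ conditioning set.
{eps} contains no descendant of mu and blocks every backdoor path.
No other singleton works — e.g. {zeta} leaves P2 open — so {eps} is the unique smallest valid adjustment set.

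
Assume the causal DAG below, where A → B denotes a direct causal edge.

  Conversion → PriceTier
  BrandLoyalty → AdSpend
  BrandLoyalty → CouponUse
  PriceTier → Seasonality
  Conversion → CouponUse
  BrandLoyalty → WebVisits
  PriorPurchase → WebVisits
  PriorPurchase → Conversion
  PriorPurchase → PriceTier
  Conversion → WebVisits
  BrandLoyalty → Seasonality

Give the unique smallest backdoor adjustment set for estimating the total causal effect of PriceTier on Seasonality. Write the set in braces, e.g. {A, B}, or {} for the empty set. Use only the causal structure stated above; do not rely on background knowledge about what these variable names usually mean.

Variables eligible for adjustment (non-descendants of PriceTier, excluding PriceTier and Seasonality): {AdSpend, BrandLoyalty, Conversion, CouponUse, PriorPurchase, WebVisits}.
Backdoor paths from PriceTier to Seasonality:
  P1: PriceTier <- PriorPurchase -> Conversion -> CouponUse <- BrandLoyalty -> Seasonality
  P2: PriceTier <- PriorPurchase -> Conversion -> WebVisits <- BrandLoyalty -> Seasonality
  P3: PriceTier <- PriorPurchase -> WebVisits <- BrandLoyalty -> Seasonality
  P4: PriceTier <- PriorPurchase -> WebVisits <- Conversion -> CouponUse <- BrandLoyalty -> Seasonality
  P5: PriceTier <- Conversion <- PriorPurchase -> WebVisits <- BrandLoyalty -> Seasonality
  P6: PriceTier <- Conversion -> CouponUse <- BrandLoyalty -> Seasonality
  P7: PriceTier <- Conversion -> WebVisits <- BrandLoyalty -> Seasonality
Each backdoor path contains an unconditioned collider, so every path is already blocked with the empty conditioning set:
  P1: blocked at collider CouponUse (neither it nor any descendant is in the conditioning set).
  P2: blocked at collider WebVisits (neither it nor any descendant is in the conditioning set).
  P3: blocked at collider WebVisits (neither it nor any descendant is in the conditioning set).
  P4: blocked at collider WebVisits (neither it nor any descendant is in the conditioning set).
  P5: blocked at collider WebVisits (neither it nor any descendant is in the conditioning set).
  P6: blocked at collider CouponUse (neither it nor any descendant is in the conditioning set).
  P7: blocked at collider WebVisits (neither it nor any descendant is in the conditioning set).
The empty set is therefore the unique smallest valid set.

{}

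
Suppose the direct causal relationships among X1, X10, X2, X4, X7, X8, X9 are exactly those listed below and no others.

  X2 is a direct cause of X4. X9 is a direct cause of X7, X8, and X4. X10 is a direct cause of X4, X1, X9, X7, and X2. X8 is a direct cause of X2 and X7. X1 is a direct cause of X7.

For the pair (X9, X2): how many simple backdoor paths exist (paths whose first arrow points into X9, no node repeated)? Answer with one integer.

A backdoor path from X9 to X2 is any simple undirected path whose first edge points into X9 (i.e. leaves X9 via a parent).
Parents of X9: {X10}.
Enumerating:
  P1: X9 <- X10 -> X1 -> X7 <- X8 -> X2
  P2: X9 <- X10 -> X2
  P3: X9 <- X10 -> X7 <- X8 -> X2
  P4: X9 <- X10 -> X4 <- X2
That exhausts the simple backdoor paths. Count: 4.

4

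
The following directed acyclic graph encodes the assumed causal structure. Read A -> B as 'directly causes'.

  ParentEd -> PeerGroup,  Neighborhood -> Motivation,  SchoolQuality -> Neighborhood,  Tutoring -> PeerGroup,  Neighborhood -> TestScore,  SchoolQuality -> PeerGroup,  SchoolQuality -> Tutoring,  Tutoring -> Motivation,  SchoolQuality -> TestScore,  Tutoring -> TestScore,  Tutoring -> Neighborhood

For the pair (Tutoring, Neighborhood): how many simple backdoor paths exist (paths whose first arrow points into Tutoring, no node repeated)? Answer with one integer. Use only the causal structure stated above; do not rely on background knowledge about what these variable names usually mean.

A backdoor path from Tutoring to Neighborhood is any simple undirected path whose first edge points into Tutoring (i.e. leaves Tutoring via a parent).
Parents of Tutoring: {SchoolQuality}.
Enumerating:
  P1: Tutoring <- SchoolQuality -> Neighborhood
  P2: Tutoring <- SchoolQuality -> TestScore <- Neighborhood
That exhausts the simple backdoor paths. Count: 2.

2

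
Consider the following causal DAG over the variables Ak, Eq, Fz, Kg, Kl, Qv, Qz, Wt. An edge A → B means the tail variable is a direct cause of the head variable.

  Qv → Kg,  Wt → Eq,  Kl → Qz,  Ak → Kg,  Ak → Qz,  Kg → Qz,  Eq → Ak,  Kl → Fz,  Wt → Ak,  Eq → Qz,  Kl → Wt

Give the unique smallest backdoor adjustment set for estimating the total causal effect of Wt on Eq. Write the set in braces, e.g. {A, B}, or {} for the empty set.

{}

Variables eligible for adjustment (non-descendants of Wt, excluding Wt and Eq): {Fz, Kl, Qv}.
Backdoor paths from Wt to Eq:
  P1: Wt <- Kl -> Qz <- Eq
  P2: Wt <- Kl -> Qz <- Ak <- Eq
  P3: Wt <- Kl -> Qz <- Kg <- Ak <- Eq
Each backdoor path contains an unconditioned collider, so every path is already blocked with the empty conditioning set:
  P1: blocked at collider Qz (neither it nor any descendant is in the conditioning set).
  P2: blocked at collider Qz (neither it nor any descendant is in the conditioning set).
  P3: blocked at collider Qz (neither it nor any descendant is in the conditioning set).
The empty set is therefore the unique smallest valid set.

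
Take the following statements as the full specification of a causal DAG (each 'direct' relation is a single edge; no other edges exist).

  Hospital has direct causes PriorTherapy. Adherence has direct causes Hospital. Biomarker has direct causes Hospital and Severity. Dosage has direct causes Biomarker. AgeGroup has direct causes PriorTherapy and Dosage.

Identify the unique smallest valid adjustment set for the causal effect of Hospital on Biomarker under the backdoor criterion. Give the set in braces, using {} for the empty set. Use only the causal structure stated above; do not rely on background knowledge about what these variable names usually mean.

{}

Variables eligible for adjustment (non-descendants of Hospital, excluding Hospital and Biomarker): {PriorTherapy, Severity}.
Backdoor paths from Hospital to Biomarker:
  P1: Hospital <- PriorTherapy -> AgeGroup <- Dosage <- Biomarker
Each backdoor path contains an unconditioned collider, so every path is already blocked with the empty conditioning set:
  P1: blocked at collider AgeGroup (neither it nor any descendant is in the conditioning set).
The empty set is therefore the unique smallest valid set.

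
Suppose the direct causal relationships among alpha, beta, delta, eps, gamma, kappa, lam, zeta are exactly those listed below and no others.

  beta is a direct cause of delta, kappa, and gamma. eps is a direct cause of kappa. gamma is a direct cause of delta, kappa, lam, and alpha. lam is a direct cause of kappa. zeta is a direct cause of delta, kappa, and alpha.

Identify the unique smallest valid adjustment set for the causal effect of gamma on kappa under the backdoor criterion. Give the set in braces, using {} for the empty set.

Variables eligible for adjustment (non-descendants of gamma, excluding gamma and kappa): {beta, eps, zeta}.
Backdoor paths from gamma to kappa:
  P1: gamma <- beta -> delta <- zeta -> kappa
  P2: gamma <- beta -> kappa
The empty set is not sufficient: P2 (gamma <- beta -> kappa) has no collider blocking it and no conditioned non-collider, so it is open.
Try {beta}:
  P1: blocked at fork node beta ∈ conditioning set.
  P2: blocked at fork node beta ∈ conditioning set.
{beta} contains no descendant of gamma and blocks every backdoor path.
No other singleton works — e.g. {eps} leaves P2 open — so {beta} is the unique smallest valid adjustment set.

{beta}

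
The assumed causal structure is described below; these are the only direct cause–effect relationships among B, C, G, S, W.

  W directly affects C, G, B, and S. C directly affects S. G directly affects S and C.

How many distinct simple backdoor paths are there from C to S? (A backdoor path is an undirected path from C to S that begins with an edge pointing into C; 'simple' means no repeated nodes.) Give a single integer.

4

A backdoor path from C to S is any simple undirected path whose first edge points into C (i.e. leaves C via a parent).
Parents of C: {G, W}.
Enumerating:
  P1: C <- W -> G -> S
  P2: C <- W -> S
  P3: C <- G <- W -> S
  P4: C <- G -> S
That exhausts the simple backdoor paths. Count: 4.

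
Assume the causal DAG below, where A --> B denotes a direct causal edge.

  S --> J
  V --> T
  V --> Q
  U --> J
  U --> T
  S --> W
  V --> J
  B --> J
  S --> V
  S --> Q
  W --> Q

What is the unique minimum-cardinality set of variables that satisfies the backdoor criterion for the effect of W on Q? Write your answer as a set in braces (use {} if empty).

Variables eligible for adjustment (non-descendants of W, excluding W and Q): {B, J, S, T, U, V}.
Backdoor paths from W to Q:
  P1: W <- S -> V -> Q
  P2: W <- S -> Q
  P3: W <- S -> J <- V -> Q
  P4: W <- S -> J <- U -> T <- V -> Q
The empty set is not sufficient: P1 (W <- S -> V -> Q) has no collider blocking it and no conditioned non-collider, so it is open.
Try {S}:
  P1: blocked at fork node S ∈ conditioning set.
  P2: blocked at fork node S ∈ conditioning set.
  P3: blocked at fork node S ∈ conditioning set.
  P4: blocked at fork node S ∈ conditioning set.
{S} contains no descendant of W and blocks every backdoor path.
No other singleton works — e.g. {B} leaves P1 open — so {S} is the unique smallest valid adjustment set.

{S}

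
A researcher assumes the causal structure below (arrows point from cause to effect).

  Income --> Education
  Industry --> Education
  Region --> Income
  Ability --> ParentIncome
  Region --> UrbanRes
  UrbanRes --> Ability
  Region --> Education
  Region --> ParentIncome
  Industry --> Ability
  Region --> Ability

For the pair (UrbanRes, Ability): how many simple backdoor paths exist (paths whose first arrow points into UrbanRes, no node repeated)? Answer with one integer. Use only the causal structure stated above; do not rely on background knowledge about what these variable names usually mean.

4

A backdoor path from UrbanRes to Ability is any simple undirected path whose first edge points into UrbanRes (i.e. leaves UrbanRes via a parent).
Parents of UrbanRes: {Region}.
Enumerating:
  P1: UrbanRes <- Region -> Income -> Education <- Industry -> Ability
  P2: UrbanRes <- Region -> Ability
  P3: UrbanRes <- Region -> Education <- Industry -> Ability
  P4: UrbanRes <- Region -> ParentIncome <- Ability
That exhausts the simple backdoor paths. Count: 4.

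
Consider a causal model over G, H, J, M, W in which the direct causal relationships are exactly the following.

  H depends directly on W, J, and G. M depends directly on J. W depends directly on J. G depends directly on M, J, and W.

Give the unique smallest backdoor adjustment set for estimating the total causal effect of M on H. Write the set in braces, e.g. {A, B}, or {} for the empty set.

{J}

Variables eligible for adjustment (non-descendants of M, excluding M and H): {J, W}.
Backdoor paths from M to H:
  P1: M <- J -> W -> G -> H
  P2: M <- J -> W -> H
  P3: M <- J -> G <- W -> H
  P4: M <- J -> G -> H
  P5: M <- J -> H
The empty set is not sufficient: P1 (M <- J -> W -> G -> H) has no collider blocking it and no conditioned non-collider, so it is open.
Try {J}:
  P1: blocked at fork node J ∈ conditioning set.
  P2: blocked at fork node J ∈ conditioning set.
  P3: blocked at fork node J ∈ conditioning set.
  P4: blocked at fork node J ∈ conditioning set.
  P5: blocked at fork node J ∈ conditioning set.
{J} contains no descendant of M and blocks every backdoor path.
No other singleton works — e.g. {W} leaves P4 open — so {J} is the unique smallest valid adjustment set.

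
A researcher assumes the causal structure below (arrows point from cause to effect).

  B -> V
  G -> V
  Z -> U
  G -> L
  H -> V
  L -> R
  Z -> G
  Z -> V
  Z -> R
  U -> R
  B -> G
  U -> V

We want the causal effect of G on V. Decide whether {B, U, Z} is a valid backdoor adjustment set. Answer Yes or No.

Backdoor paths from G to V (paths whose first edge points into G):
  P1: G <- Z -> U -> V
  P2: G <- Z -> R <- U -> V
  P3: G <- Z -> V
  P4: G <- B -> V
Condition 1 (no descendant of G in the set): holds — descendants of G are {L, R, V}; none are in {B, U, Z}.
Condition 2 (every backdoor path blocked by {B, U, Z}):
  P1: blocked at fork node Z ∈ conditioning set.
  P2: blocked at fork node Z ∈ conditioning set.
  P3: blocked at fork node Z ∈ conditioning set.
  P4: blocked at fork node B ∈ conditioning set.
{B, U, Z} satisfies the backdoor criterion.

Yes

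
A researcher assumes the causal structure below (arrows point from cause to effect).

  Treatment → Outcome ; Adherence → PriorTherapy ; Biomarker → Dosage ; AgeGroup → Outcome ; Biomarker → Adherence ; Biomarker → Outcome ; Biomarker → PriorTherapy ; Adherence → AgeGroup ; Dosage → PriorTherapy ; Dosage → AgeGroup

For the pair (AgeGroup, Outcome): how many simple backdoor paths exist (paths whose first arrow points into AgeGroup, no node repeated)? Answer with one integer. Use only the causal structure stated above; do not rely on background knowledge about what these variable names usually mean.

6

A backdoor path from AgeGroup to Outcome is any simple undirected path whose first edge points into AgeGroup (i.e. leaves AgeGroup via a parent).
Parents of AgeGroup: {Adherence, Dosage}.
Enumerating:
  P1: AgeGroup <- Dosage <- Biomarker -> Outcome
  P2: AgeGroup <- Dosage -> PriorTherapy <- Biomarker -> Outcome
  P3: AgeGroup <- Dosage -> PriorTherapy <- Adherence <- Biomarker -> Outcome
  P4: AgeGroup <- Adherence <- Biomarker -> Outcome
  P5: AgeGroup <- Adherence -> PriorTherapy <- Biomarker -> Outcome
  P6: AgeGroup <- Adherence -> PriorTherapy <- Dosage <- Biomarker -> Outcome
That exhausts the simple backdoor paths. Count: 6.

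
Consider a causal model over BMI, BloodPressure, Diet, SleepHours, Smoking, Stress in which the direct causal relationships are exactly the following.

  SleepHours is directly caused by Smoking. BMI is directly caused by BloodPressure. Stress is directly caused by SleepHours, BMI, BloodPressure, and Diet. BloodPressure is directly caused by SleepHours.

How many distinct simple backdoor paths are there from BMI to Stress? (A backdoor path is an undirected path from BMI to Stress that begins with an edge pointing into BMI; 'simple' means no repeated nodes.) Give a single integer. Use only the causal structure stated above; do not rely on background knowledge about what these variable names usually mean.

A backdoor path from BMI to Stress is any simple undirected path whose first edge points into BMI (i.e. leaves BMI via a parent).
Parents of BMI: {BloodPressure}.
Enumerating:
  P1: BMI <- BloodPressure <- SleepHours -> Stress
  P2: BMI <- BloodPressure -> Stress
That exhausts the simple backdoor paths. Count: 2.

2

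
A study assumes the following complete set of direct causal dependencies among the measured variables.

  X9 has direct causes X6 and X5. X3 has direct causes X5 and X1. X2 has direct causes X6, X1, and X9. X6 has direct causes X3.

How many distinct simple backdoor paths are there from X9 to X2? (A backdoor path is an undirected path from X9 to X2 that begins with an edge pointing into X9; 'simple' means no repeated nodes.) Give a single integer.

4

A backdoor path from X9 to X2 is any simple undirected path whose first edge points into X9 (i.e. leaves X9 via a parent).
Parents of X9: {X5, X6}.
Enumerating:
  P1: X9 <- X5 -> X3 <- X1 -> X2
  P2: X9 <- X5 -> X3 -> X6 -> X2
  P3: X9 <- X6 <- X3 <- X1 -> X2
  P4: X9 <- X6 -> X2
That exhausts the simple backdoor paths. Count: 4.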